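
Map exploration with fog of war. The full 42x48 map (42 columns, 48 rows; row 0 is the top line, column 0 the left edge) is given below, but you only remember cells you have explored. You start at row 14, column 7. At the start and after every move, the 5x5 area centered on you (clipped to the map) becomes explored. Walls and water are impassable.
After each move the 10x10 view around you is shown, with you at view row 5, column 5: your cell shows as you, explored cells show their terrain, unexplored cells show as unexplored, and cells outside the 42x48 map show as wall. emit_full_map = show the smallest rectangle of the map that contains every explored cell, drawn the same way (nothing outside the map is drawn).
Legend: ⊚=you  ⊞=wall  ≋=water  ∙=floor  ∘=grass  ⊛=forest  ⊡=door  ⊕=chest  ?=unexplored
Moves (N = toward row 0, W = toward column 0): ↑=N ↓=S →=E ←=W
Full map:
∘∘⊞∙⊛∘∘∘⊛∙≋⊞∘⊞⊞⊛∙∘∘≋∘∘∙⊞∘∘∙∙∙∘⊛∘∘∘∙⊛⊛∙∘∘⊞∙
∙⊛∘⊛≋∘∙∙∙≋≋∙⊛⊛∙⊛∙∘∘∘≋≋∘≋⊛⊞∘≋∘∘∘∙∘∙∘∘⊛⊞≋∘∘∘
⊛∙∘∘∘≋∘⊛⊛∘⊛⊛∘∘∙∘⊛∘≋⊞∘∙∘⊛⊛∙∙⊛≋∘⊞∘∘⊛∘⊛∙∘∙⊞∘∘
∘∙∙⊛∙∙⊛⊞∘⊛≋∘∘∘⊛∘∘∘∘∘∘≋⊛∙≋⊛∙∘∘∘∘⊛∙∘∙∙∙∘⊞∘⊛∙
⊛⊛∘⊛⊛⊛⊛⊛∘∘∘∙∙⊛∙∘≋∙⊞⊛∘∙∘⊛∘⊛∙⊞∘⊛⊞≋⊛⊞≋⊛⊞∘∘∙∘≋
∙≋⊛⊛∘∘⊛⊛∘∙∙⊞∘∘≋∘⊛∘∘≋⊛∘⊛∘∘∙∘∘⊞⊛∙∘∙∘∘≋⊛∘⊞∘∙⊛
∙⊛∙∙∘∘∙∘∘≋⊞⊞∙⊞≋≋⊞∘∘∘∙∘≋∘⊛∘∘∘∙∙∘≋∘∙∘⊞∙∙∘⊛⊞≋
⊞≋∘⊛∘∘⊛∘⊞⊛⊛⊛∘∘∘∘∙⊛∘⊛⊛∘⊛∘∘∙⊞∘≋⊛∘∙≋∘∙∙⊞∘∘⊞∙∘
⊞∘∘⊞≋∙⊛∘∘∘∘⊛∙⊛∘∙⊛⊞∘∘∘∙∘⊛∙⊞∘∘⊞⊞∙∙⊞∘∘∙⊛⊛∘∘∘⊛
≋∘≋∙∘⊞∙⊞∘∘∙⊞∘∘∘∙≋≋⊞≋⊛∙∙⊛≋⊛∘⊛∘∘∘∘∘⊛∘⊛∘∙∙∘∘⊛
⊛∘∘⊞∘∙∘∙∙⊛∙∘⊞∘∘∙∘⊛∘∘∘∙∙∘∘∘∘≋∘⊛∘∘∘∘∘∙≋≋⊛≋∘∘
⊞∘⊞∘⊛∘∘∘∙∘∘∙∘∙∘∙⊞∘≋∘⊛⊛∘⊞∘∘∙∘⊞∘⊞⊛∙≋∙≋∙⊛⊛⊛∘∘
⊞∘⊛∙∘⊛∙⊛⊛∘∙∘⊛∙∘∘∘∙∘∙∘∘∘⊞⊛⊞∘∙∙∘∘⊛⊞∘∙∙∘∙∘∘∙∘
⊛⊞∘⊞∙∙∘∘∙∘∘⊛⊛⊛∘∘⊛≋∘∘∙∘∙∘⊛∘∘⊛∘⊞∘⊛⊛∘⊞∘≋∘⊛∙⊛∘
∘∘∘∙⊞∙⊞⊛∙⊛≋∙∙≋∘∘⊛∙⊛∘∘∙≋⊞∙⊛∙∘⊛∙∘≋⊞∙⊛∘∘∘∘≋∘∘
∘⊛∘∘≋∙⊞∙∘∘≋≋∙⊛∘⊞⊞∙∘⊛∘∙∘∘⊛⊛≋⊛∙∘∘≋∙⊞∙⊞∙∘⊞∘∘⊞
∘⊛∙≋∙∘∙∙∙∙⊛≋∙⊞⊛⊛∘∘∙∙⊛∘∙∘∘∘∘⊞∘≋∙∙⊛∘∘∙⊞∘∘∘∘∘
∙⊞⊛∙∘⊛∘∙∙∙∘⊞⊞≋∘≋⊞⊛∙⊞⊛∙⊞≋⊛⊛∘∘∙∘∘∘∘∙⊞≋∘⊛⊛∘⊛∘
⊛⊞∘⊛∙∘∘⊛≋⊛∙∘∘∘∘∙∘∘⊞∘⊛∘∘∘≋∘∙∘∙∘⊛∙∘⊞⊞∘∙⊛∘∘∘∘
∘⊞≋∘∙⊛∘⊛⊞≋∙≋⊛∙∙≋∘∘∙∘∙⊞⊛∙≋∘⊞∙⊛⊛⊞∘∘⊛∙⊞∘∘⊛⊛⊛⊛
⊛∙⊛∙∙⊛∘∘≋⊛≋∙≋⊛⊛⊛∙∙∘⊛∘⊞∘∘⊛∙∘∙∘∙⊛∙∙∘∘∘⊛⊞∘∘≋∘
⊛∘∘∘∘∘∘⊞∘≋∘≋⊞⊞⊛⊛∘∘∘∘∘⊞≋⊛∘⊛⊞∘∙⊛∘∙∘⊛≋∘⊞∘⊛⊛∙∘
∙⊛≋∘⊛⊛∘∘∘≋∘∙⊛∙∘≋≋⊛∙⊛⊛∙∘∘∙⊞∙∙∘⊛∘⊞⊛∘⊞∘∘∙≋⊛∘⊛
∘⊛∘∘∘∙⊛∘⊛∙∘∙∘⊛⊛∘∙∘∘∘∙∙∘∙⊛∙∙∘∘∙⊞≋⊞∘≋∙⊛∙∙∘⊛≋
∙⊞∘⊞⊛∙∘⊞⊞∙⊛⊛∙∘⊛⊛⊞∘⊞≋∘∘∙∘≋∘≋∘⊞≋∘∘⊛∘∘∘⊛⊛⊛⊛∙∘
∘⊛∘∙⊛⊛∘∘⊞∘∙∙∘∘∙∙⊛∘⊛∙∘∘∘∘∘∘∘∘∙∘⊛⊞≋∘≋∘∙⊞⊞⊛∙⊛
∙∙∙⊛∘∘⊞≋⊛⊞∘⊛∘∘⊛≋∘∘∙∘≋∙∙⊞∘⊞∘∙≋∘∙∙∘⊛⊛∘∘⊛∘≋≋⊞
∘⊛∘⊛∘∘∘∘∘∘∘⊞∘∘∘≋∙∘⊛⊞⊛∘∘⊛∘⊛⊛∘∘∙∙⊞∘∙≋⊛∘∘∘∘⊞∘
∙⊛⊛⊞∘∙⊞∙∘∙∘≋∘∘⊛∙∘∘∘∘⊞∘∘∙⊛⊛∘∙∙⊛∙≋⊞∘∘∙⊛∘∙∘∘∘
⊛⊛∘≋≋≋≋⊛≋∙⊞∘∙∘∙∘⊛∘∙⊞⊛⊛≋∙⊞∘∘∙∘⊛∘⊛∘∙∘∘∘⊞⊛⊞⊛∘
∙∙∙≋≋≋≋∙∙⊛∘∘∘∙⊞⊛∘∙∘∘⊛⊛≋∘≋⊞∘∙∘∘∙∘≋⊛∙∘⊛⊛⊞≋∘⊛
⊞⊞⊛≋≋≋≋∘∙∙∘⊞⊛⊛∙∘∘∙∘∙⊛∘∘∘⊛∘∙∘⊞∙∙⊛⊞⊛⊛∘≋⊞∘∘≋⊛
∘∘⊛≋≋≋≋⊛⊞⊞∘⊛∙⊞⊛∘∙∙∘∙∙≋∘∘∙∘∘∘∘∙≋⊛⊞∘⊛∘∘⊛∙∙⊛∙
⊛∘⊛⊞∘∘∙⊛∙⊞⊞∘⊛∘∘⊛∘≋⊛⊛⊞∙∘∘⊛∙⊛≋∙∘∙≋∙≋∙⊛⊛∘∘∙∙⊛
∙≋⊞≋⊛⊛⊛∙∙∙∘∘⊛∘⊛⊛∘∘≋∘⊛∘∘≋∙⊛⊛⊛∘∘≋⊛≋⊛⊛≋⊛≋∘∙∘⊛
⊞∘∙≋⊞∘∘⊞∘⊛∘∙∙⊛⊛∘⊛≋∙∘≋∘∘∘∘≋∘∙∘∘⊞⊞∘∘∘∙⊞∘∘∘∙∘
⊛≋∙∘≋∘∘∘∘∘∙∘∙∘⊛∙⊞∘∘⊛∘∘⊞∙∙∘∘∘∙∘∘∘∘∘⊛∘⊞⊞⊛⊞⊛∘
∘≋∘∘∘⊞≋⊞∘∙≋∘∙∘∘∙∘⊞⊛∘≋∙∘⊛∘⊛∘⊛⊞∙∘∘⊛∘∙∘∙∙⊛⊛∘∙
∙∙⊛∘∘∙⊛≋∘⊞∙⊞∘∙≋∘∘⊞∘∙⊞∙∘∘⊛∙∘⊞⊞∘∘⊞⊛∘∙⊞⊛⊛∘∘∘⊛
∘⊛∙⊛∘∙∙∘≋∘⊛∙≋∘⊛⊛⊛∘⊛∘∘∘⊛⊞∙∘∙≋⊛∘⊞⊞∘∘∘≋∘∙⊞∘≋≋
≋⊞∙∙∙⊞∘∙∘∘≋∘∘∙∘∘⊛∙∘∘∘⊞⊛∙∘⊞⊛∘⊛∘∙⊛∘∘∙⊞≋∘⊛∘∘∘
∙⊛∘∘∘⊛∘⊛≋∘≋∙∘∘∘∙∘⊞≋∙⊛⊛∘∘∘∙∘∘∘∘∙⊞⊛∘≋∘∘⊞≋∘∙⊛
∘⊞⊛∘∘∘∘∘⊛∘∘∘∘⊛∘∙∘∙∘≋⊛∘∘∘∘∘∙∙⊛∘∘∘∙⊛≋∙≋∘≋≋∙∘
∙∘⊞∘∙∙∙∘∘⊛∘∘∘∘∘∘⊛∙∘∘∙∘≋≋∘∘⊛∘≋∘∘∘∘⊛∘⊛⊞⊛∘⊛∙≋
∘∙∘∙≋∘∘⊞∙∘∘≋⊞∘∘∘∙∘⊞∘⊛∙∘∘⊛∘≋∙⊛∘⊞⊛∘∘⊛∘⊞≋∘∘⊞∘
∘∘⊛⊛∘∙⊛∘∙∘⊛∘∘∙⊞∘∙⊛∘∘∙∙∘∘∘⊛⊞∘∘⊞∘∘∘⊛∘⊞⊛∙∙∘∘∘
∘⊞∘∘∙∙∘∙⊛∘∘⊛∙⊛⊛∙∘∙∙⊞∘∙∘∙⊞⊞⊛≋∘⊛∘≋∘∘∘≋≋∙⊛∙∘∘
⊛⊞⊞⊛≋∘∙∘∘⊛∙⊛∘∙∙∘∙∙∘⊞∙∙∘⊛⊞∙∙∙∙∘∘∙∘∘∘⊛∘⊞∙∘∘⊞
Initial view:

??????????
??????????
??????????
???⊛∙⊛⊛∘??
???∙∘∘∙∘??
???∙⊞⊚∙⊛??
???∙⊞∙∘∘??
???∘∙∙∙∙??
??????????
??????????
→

??????????
??????????
??????????
??⊛∙⊛⊛∘∙??
??∙∘∘∙∘∘??
??∙⊞⊛⊚⊛≋??
??∙⊞∙∘∘≋??
??∘∙∙∙∙⊛??
??????????
??????????

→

??????????
??????????
??????????
?⊛∙⊛⊛∘∙∘??
?∙∘∘∙∘∘⊛??
?∙⊞⊛∙⊚≋∙??
?∙⊞∙∘∘≋≋??
?∘∙∙∙∙⊛≋??
??????????
??????????

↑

??????????
??????????
??????????
???∘∙∘∘∙??
?⊛∙⊛⊛∘∙∘??
?∙∘∘∙⊚∘⊛??
?∙⊞⊛∙⊛≋∙??
?∙⊞∙∘∘≋≋??
?∘∙∙∙∙⊛≋??
??????????

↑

??????????
??????????
??????????
???∙∙⊛∙∘??
???∘∙∘∘∙??
?⊛∙⊛⊛⊚∙∘??
?∙∘∘∙∘∘⊛??
?∙⊞⊛∙⊛≋∙??
?∙⊞∙∘∘≋≋??
?∘∙∙∙∙⊛≋??

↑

??????????
??????????
??????????
???⊞∘∘∙⊞??
???∙∙⊛∙∘??
???∘∙⊚∘∙??
?⊛∙⊛⊛∘∙∘??
?∙∘∘∙∘∘⊛??
?∙⊞⊛∙⊛≋∙??
?∙⊞∙∘∘≋≋??

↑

??????????
??????????
??????????
???∘∘∘∘⊛??
???⊞∘∘∙⊞??
???∙∙⊚∙∘??
???∘∙∘∘∙??
?⊛∙⊛⊛∘∙∘??
?∙∘∘∙∘∘⊛??
?∙⊞⊛∙⊛≋∙??

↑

??????????
??????????
??????????
???∘⊞⊛⊛⊛??
???∘∘∘∘⊛??
???⊞∘⊚∙⊞??
???∙∙⊛∙∘??
???∘∙∘∘∙??
?⊛∙⊛⊛∘∙∘??
?∙∘∘∙∘∘⊛??

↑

??????????
??????????
??????????
???∘∘≋⊞⊞??
???∘⊞⊛⊛⊛??
???∘∘⊚∘⊛??
???⊞∘∘∙⊞??
???∙∙⊛∙∘??
???∘∙∘∘∙??
?⊛∙⊛⊛∘∙∘??

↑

??????????
??????????
??????????
???⊛∘∙∙⊞??
???∘∘≋⊞⊞??
???∘⊞⊚⊛⊛??
???∘∘∘∘⊛??
???⊞∘∘∙⊞??
???∙∙⊛∙∘??
???∘∙∘∘∙??

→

??????????
??????????
??????????
??⊛∘∙∙⊞∘??
??∘∘≋⊞⊞∙??
??∘⊞⊛⊚⊛∘??
??∘∘∘∘⊛∙??
??⊞∘∘∙⊞∘??
??∙∙⊛∙∘???
??∘∙∘∘∙???

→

??????????
??????????
??????????
?⊛∘∙∙⊞∘∘??
?∘∘≋⊞⊞∙⊞??
?∘⊞⊛⊛⊚∘∘??
?∘∘∘∘⊛∙⊛??
?⊞∘∘∙⊞∘∘??
?∙∙⊛∙∘????
?∘∙∘∘∙????

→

??????????
??????????
??????????
⊛∘∙∙⊞∘∘≋??
∘∘≋⊞⊞∙⊞≋??
∘⊞⊛⊛⊛⊚∘∘??
∘∘∘∘⊛∙⊛∘??
⊞∘∘∙⊞∘∘∘??
∙∙⊛∙∘?????
∘∙∘∘∙?????

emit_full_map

??⊛∘∙∙⊞∘∘≋
??∘∘≋⊞⊞∙⊞≋
??∘⊞⊛⊛⊛⊚∘∘
??∘∘∘∘⊛∙⊛∘
??⊞∘∘∙⊞∘∘∘
??∙∙⊛∙∘???
??∘∙∘∘∙???
⊛∙⊛⊛∘∙∘???
∙∘∘∙∘∘⊛???
∙⊞⊛∙⊛≋∙???
∙⊞∙∘∘≋≋???
∘∙∙∙∙⊛≋???

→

??????????
??????????
??????????
∘∙∙⊞∘∘≋∘??
∘≋⊞⊞∙⊞≋≋??
⊞⊛⊛⊛∘⊚∘∘??
∘∘∘⊛∙⊛∘∙??
∘∘∙⊞∘∘∘∙??
∙⊛∙∘??????
∙∘∘∙??????

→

??????????
??????????
??????????
∙∙⊞∘∘≋∘⊛??
≋⊞⊞∙⊞≋≋⊞??
⊛⊛⊛∘∘⊚∘∙??
∘∘⊛∙⊛∘∙⊛??
∘∙⊞∘∘∘∙≋??
⊛∙∘???????
∘∘∙???????

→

??????????
??????????
??????????
∙⊞∘∘≋∘⊛∘??
⊞⊞∙⊞≋≋⊞∘??
⊛⊛∘∘∘⊚∙⊛??
∘⊛∙⊛∘∙⊛⊞??
∙⊞∘∘∘∙≋≋??
∙∘????????
∘∙????????

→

??????????
??????????
??????????
⊞∘∘≋∘⊛∘∘??
⊞∙⊞≋≋⊞∘∘??
⊛∘∘∘∘⊚⊛∘??
⊛∙⊛∘∙⊛⊞∘??
⊞∘∘∘∙≋≋⊞??
∘?????????
∙?????????

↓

??????????
??????????
⊞∘∘≋∘⊛∘∘??
⊞∙⊞≋≋⊞∘∘??
⊛∘∘∘∘∙⊛∘??
⊛∙⊛∘∙⊚⊞∘??
⊞∘∘∘∙≋≋⊞??
∘??∘∙∘⊛∘??
∙?????????
∘?????????

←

??????????
??????????
∙⊞∘∘≋∘⊛∘∘?
⊞⊞∙⊞≋≋⊞∘∘?
⊛⊛∘∘∘∘∙⊛∘?
∘⊛∙⊛∘⊚⊛⊞∘?
∙⊞∘∘∘∙≋≋⊞?
∙∘?∘∘∙∘⊛∘?
∘∙????????
∙∘????????

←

??????????
??????????
∙∙⊞∘∘≋∘⊛∘∘
≋⊞⊞∙⊞≋≋⊞∘∘
⊛⊛⊛∘∘∘∘∙⊛∘
∘∘⊛∙⊛⊚∙⊛⊞∘
∘∙⊞∘∘∘∙≋≋⊞
⊛∙∘⊞∘∘∙∘⊛∘
∘∘∙???????
∘∙∘???????

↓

??????????
∙∙⊞∘∘≋∘⊛∘∘
≋⊞⊞∙⊞≋≋⊞∘∘
⊛⊛⊛∘∘∘∘∙⊛∘
∘∘⊛∙⊛∘∙⊛⊞∘
∘∙⊞∘∘⊚∙≋≋⊞
⊛∙∘⊞∘∘∙∘⊛∘
∘∘∙∘∙∘∙⊞??
∘∙∘???????
∘∘⊛???????

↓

∙∙⊞∘∘≋∘⊛∘∘
≋⊞⊞∙⊞≋≋⊞∘∘
⊛⊛⊛∘∘∘∘∙⊛∘
∘∘⊛∙⊛∘∙⊛⊞∘
∘∙⊞∘∘∘∙≋≋⊞
⊛∙∘⊞∘⊚∙∘⊛∘
∘∘∙∘∙∘∙⊞??
∘∙∘⊛∙∘∘∘??
∘∘⊛???????
⊛≋∙???????

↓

≋⊞⊞∙⊞≋≋⊞∘∘
⊛⊛⊛∘∘∘∘∙⊛∘
∘∘⊛∙⊛∘∙⊛⊞∘
∘∙⊞∘∘∘∙≋≋⊞
⊛∙∘⊞∘∘∙∘⊛∘
∘∘∙∘∙⊚∙⊞??
∘∙∘⊛∙∘∘∘??
∘∘⊛⊛⊛∘∘⊛??
⊛≋∙???????
∘≋≋???????

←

∘≋⊞⊞∙⊞≋≋⊞∘
⊞⊛⊛⊛∘∘∘∘∙⊛
∘∘∘⊛∙⊛∘∙⊛⊞
∘∘∙⊞∘∘∘∙≋≋
∙⊛∙∘⊞∘∘∙∘⊛
∙∘∘∙∘⊚∘∙⊞?
⊛∘∙∘⊛∙∘∘∘?
∙∘∘⊛⊛⊛∘∘⊛?
∙⊛≋∙??????
∘∘≋≋??????

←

∘∘≋⊞⊞∙⊞≋≋⊞
∘⊞⊛⊛⊛∘∘∘∘∙
∘∘∘∘⊛∙⊛∘∙⊛
⊞∘∘∙⊞∘∘∘∙≋
∙∙⊛∙∘⊞∘∘∙∘
∘∙∘∘∙⊚∙∘∙⊞
⊛⊛∘∙∘⊛∙∘∘∘
∘∙∘∘⊛⊛⊛∘∘⊛
⊛∙⊛≋∙?????
∙∘∘≋≋?????

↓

∘⊞⊛⊛⊛∘∘∘∘∙
∘∘∘∘⊛∙⊛∘∙⊛
⊞∘∘∙⊞∘∘∘∙≋
∙∙⊛∙∘⊞∘∘∙∘
∘∙∘∘∙∘∙∘∙⊞
⊛⊛∘∙∘⊚∙∘∘∘
∘∙∘∘⊛⊛⊛∘∘⊛
⊛∙⊛≋∙∙≋∘??
∙∘∘≋≋?????
∙∙∙⊛≋?????

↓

∘∘∘∘⊛∙⊛∘∙⊛
⊞∘∘∙⊞∘∘∘∙≋
∙∙⊛∙∘⊞∘∘∙∘
∘∙∘∘∙∘∙∘∙⊞
⊛⊛∘∙∘⊛∙∘∘∘
∘∙∘∘⊛⊚⊛∘∘⊛
⊛∙⊛≋∙∙≋∘??
∙∘∘≋≋∙⊛∘??
∙∙∙⊛≋?????
??????????

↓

⊞∘∘∙⊞∘∘∘∙≋
∙∙⊛∙∘⊞∘∘∙∘
∘∙∘∘∙∘∙∘∙⊞
⊛⊛∘∙∘⊛∙∘∘∘
∘∙∘∘⊛⊛⊛∘∘⊛
⊛∙⊛≋∙⊚≋∘??
∙∘∘≋≋∙⊛∘??
∙∙∙⊛≋∙⊞⊛??
??????????
??????????

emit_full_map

??⊛∘∙∙⊞∘∘≋∘⊛∘∘
??∘∘≋⊞⊞∙⊞≋≋⊞∘∘
??∘⊞⊛⊛⊛∘∘∘∘∙⊛∘
??∘∘∘∘⊛∙⊛∘∙⊛⊞∘
??⊞∘∘∙⊞∘∘∘∙≋≋⊞
??∙∙⊛∙∘⊞∘∘∙∘⊛∘
??∘∙∘∘∙∘∙∘∙⊞??
⊛∙⊛⊛∘∙∘⊛∙∘∘∘??
∙∘∘∙∘∘⊛⊛⊛∘∘⊛??
∙⊞⊛∙⊛≋∙⊚≋∘????
∙⊞∙∘∘≋≋∙⊛∘????
∘∙∙∙∙⊛≋∙⊞⊛????


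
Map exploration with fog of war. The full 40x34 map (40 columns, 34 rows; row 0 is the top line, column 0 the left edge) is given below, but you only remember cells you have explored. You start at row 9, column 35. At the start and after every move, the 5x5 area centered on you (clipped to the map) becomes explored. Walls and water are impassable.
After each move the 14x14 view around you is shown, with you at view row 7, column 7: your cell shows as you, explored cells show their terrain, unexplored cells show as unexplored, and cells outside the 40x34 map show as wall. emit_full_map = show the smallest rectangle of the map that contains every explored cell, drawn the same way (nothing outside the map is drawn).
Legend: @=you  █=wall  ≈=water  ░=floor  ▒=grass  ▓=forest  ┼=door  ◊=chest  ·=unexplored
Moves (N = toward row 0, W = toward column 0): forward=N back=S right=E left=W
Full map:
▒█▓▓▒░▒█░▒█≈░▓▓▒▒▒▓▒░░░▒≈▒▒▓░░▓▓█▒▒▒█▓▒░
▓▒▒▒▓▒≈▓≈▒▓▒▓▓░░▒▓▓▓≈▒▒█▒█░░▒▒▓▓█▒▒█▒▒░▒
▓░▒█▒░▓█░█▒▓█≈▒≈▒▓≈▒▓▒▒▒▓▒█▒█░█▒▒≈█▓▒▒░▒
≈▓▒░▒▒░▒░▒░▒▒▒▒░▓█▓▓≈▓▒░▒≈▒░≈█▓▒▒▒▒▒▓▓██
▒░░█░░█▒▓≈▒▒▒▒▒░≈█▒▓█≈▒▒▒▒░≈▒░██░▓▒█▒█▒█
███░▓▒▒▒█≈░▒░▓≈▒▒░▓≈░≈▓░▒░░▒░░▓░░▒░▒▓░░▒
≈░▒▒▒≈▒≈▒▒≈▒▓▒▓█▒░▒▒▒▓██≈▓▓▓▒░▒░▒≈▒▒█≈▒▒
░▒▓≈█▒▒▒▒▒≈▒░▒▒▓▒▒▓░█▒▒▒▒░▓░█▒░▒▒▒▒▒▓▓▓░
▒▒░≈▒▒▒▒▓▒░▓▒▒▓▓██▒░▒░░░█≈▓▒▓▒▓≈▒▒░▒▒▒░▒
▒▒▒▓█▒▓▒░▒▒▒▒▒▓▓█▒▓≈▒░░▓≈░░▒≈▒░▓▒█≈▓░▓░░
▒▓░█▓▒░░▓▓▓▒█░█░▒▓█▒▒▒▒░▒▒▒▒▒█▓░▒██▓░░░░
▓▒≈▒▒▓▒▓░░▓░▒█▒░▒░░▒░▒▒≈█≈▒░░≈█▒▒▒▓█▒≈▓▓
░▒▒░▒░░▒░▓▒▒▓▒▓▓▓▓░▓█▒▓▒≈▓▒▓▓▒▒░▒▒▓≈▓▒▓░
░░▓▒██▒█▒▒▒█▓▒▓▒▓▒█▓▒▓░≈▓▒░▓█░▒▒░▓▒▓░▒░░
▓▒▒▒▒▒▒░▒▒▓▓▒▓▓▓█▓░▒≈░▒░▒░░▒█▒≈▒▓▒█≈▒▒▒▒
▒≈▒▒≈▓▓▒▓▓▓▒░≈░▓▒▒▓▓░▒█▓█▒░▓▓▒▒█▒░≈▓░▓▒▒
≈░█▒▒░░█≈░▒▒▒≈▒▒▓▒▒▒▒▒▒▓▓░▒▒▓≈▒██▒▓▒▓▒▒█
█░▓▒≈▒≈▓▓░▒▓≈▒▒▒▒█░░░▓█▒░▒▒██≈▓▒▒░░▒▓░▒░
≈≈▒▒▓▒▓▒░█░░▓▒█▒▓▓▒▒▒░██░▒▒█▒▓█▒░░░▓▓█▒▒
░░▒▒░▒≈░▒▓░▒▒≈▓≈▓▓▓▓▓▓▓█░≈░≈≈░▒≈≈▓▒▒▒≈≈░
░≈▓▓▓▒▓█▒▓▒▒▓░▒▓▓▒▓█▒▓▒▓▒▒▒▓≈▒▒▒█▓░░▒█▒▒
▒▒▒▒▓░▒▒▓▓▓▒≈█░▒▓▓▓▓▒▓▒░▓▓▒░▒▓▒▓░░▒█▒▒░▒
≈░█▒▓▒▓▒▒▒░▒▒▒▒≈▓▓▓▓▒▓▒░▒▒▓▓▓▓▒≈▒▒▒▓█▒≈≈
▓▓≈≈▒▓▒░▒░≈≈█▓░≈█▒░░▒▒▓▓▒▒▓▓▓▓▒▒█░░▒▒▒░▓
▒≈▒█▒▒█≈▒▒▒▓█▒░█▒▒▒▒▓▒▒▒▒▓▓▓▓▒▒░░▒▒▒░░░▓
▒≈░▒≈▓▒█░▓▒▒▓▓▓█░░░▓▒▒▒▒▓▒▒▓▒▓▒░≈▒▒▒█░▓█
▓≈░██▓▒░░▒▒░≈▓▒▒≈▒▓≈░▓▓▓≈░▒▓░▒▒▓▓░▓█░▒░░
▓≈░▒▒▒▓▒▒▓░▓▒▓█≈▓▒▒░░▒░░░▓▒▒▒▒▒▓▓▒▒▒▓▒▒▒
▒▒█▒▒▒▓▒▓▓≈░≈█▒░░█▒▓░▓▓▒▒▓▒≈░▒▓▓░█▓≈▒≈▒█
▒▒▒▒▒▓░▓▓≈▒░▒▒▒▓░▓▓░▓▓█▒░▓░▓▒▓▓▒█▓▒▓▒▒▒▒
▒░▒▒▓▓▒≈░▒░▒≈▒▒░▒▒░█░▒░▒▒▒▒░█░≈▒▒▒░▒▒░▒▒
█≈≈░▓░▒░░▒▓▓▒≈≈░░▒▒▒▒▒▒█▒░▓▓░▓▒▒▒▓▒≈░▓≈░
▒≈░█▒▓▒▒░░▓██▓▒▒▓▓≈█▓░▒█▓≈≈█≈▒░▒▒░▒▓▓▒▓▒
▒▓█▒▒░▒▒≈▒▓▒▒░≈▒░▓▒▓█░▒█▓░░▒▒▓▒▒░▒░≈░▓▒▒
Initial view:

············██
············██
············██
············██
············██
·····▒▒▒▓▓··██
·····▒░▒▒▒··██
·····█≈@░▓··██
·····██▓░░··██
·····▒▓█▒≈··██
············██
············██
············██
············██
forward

············██
············██
············██
············██
············██
·····≈▒▒█≈··██
·····▒▒▒▓▓··██
·····▒░@▒▒··██
·····█≈▓░▓··██
·····██▓░░··██
·····▒▓█▒≈··██
············██
············██
············██

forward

············██
············██
············██
············██
············██
·····▒░▒▓░··██
·····≈▒▒█≈··██
·····▒▒@▓▓··██
·····▒░▒▒▒··██
·····█≈▓░▓··██
·····██▓░░··██
·····▒▓█▒≈··██
············██
············██

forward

██████████████
············██
············██
············██
············██
·····▓▒█▒█··██
·····▒░▒▓░··██
·····≈▒@█≈··██
·····▒▒▒▓▓··██
·····▒░▒▒▒··██
·····█≈▓░▓··██
·····██▓░░··██
·····▒▓█▒≈··██
············██

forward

██████████████
██████████████
············██
············██
············██
·····▒▒▒▓▓··██
·····▓▒█▒█··██
·····▒░@▓░··██
·····≈▒▒█≈··██
·····▒▒▒▓▓··██
·····▒░▒▒▒··██
·····█≈▓░▓··██
·····██▓░░··██
·····▒▓█▒≈··██

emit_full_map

▒▒▒▓▓
▓▒█▒█
▒░@▓░
≈▒▒█≈
▒▒▒▓▓
▒░▒▒▒
█≈▓░▓
██▓░░
▒▓█▒≈

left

██████████████
██████████████
·············█
·············█
·············█
·····▒▒▒▒▓▓··█
·····░▓▒█▒█··█
·····░▒@▒▓░··█
·····▒≈▒▒█≈··█
·····▒▒▒▒▓▓··█
······▒░▒▒▒··█
······█≈▓░▓··█
······██▓░░··█
······▒▓█▒≈··█

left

██████████████
██████████████
··············
··············
··············
·····▒▒▒▒▒▓▓··
·····█░▓▒█▒█··
·····░░@░▒▓░··
·····░▒≈▒▒█≈··
·····▒▒▒▒▒▓▓··
·······▒░▒▒▒··
·······█≈▓░▓··
·······██▓░░··
·······▒▓█▒≈··

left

██████████████
██████████████
··············
··············
··············
·····▓▒▒▒▒▒▓▓·
·····██░▓▒█▒█·
·····▓░@▒░▒▓░·
·····▒░▒≈▒▒█≈·
·····░▒▒▒▒▒▓▓·
········▒░▒▒▒·
········█≈▓░▓·
········██▓░░·
········▒▓█▒≈·

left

██████████████
██████████████
··············
··············
··············
·····█▓▒▒▒▒▒▓▓
·····░██░▓▒█▒█
·····░▓@░▒░▒▓░
·····░▒░▒≈▒▒█≈
·····▒░▒▒▒▒▒▓▓
·········▒░▒▒▒
·········█≈▓░▓
·········██▓░░
·········▒▓█▒≈

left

██████████████
██████████████
··············
··············
··············
·····≈█▓▒▒▒▒▒▓
·····▒░██░▓▒█▒
·····░░@░░▒░▒▓
·····▒░▒░▒≈▒▒█
·····█▒░▒▒▒▒▒▓
··········▒░▒▒
··········█≈▓░
··········██▓░
··········▒▓█▒

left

██████████████
██████████████
··············
··············
··············
·····░≈█▓▒▒▒▒▒
·····≈▒░██░▓▒█
·····▒░@▓░░▒░▒
·····▓▒░▒░▒≈▒▒
·····░█▒░▒▒▒▒▒
···········▒░▒
···········█≈▓
···········██▓
···········▒▓█

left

██████████████
██████████████
··············
··············
··············
·····▒░≈█▓▒▒▒▒
·····░≈▒░██░▓▒
·····░▒@░▓░░▒░
·····▓▓▒░▒░▒≈▒
·····▓░█▒░▒▒▒▒
············▒░
············█≈
············██
············▒▓

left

██████████████
██████████████
··············
··············
··············
·····≈▒░≈█▓▒▒▒
·····▒░≈▒░██░▓
·····░░@░░▓░░▒
·····▓▓▓▒░▒░▒≈
·····░▓░█▒░▒▒▒
·············▒
·············█
·············█
·············▒

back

██████████████
··············
··············
··············
·····≈▒░≈█▓▒▒▒
·····▒░≈▒░██░▓
·····░░▒░░▓░░▒
·····▓▓@▒░▒░▒≈
·····░▓░█▒░▒▒▒
·····≈▓▒▓▒···▒
·············█
·············█
·············▒
··············

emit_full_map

≈▒░≈█▓▒▒▒▒▒▓▓
▒░≈▒░██░▓▒█▒█
░░▒░░▓░░▒░▒▓░
▓▓@▒░▒░▒≈▒▒█≈
░▓░█▒░▒▒▒▒▒▓▓
≈▓▒▓▒···▒░▒▒▒
········█≈▓░▓
········██▓░░
········▒▓█▒≈

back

··············
··············
··············
·····≈▒░≈█▓▒▒▒
·····▒░≈▒░██░▓
·····░░▒░░▓░░▒
·····▓▓▓▒░▒░▒≈
·····░▓@█▒░▒▒▒
·····≈▓▒▓▒···▒
·····░░▒≈▒···█
·············█
·············▒
··············
··············

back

··············
··············
·····≈▒░≈█▓▒▒▒
·····▒░≈▒░██░▓
·····░░▒░░▓░░▒
·····▓▓▓▒░▒░▒≈
·····░▓░█▒░▒▒▒
·····≈▓@▓▒···▒
·····░░▒≈▒···█
·····▒▒▒▒█···█
·············▒
··············
··············
··············

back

··············
·····≈▒░≈█▓▒▒▒
·····▒░≈▒░██░▓
·····░░▒░░▓░░▒
·····▓▓▓▒░▒░▒≈
·····░▓░█▒░▒▒▒
·····≈▓▒▓▒···▒
·····░░@≈▒···█
·····▒▒▒▒█···█
·····≈▒░░≈···▒
··············
··············
··············
··············

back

·····≈▒░≈█▓▒▒▒
·····▒░≈▒░██░▓
·····░░▒░░▓░░▒
·····▓▓▓▒░▒░▒≈
·····░▓░█▒░▒▒▒
·····≈▓▒▓▒···▒
·····░░▒≈▒···█
·····▒▒@▒█···█
·····≈▒░░≈···▒
·····▓▒▓▓▒····
··············
··············
··············
··············

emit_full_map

≈▒░≈█▓▒▒▒▒▒▓▓
▒░≈▒░██░▓▒█▒█
░░▒░░▓░░▒░▒▓░
▓▓▓▒░▒░▒≈▒▒█≈
░▓░█▒░▒▒▒▒▒▓▓
≈▓▒▓▒···▒░▒▒▒
░░▒≈▒···█≈▓░▓
▒▒@▒█···██▓░░
≈▒░░≈···▒▓█▒≈
▓▒▓▓▒········


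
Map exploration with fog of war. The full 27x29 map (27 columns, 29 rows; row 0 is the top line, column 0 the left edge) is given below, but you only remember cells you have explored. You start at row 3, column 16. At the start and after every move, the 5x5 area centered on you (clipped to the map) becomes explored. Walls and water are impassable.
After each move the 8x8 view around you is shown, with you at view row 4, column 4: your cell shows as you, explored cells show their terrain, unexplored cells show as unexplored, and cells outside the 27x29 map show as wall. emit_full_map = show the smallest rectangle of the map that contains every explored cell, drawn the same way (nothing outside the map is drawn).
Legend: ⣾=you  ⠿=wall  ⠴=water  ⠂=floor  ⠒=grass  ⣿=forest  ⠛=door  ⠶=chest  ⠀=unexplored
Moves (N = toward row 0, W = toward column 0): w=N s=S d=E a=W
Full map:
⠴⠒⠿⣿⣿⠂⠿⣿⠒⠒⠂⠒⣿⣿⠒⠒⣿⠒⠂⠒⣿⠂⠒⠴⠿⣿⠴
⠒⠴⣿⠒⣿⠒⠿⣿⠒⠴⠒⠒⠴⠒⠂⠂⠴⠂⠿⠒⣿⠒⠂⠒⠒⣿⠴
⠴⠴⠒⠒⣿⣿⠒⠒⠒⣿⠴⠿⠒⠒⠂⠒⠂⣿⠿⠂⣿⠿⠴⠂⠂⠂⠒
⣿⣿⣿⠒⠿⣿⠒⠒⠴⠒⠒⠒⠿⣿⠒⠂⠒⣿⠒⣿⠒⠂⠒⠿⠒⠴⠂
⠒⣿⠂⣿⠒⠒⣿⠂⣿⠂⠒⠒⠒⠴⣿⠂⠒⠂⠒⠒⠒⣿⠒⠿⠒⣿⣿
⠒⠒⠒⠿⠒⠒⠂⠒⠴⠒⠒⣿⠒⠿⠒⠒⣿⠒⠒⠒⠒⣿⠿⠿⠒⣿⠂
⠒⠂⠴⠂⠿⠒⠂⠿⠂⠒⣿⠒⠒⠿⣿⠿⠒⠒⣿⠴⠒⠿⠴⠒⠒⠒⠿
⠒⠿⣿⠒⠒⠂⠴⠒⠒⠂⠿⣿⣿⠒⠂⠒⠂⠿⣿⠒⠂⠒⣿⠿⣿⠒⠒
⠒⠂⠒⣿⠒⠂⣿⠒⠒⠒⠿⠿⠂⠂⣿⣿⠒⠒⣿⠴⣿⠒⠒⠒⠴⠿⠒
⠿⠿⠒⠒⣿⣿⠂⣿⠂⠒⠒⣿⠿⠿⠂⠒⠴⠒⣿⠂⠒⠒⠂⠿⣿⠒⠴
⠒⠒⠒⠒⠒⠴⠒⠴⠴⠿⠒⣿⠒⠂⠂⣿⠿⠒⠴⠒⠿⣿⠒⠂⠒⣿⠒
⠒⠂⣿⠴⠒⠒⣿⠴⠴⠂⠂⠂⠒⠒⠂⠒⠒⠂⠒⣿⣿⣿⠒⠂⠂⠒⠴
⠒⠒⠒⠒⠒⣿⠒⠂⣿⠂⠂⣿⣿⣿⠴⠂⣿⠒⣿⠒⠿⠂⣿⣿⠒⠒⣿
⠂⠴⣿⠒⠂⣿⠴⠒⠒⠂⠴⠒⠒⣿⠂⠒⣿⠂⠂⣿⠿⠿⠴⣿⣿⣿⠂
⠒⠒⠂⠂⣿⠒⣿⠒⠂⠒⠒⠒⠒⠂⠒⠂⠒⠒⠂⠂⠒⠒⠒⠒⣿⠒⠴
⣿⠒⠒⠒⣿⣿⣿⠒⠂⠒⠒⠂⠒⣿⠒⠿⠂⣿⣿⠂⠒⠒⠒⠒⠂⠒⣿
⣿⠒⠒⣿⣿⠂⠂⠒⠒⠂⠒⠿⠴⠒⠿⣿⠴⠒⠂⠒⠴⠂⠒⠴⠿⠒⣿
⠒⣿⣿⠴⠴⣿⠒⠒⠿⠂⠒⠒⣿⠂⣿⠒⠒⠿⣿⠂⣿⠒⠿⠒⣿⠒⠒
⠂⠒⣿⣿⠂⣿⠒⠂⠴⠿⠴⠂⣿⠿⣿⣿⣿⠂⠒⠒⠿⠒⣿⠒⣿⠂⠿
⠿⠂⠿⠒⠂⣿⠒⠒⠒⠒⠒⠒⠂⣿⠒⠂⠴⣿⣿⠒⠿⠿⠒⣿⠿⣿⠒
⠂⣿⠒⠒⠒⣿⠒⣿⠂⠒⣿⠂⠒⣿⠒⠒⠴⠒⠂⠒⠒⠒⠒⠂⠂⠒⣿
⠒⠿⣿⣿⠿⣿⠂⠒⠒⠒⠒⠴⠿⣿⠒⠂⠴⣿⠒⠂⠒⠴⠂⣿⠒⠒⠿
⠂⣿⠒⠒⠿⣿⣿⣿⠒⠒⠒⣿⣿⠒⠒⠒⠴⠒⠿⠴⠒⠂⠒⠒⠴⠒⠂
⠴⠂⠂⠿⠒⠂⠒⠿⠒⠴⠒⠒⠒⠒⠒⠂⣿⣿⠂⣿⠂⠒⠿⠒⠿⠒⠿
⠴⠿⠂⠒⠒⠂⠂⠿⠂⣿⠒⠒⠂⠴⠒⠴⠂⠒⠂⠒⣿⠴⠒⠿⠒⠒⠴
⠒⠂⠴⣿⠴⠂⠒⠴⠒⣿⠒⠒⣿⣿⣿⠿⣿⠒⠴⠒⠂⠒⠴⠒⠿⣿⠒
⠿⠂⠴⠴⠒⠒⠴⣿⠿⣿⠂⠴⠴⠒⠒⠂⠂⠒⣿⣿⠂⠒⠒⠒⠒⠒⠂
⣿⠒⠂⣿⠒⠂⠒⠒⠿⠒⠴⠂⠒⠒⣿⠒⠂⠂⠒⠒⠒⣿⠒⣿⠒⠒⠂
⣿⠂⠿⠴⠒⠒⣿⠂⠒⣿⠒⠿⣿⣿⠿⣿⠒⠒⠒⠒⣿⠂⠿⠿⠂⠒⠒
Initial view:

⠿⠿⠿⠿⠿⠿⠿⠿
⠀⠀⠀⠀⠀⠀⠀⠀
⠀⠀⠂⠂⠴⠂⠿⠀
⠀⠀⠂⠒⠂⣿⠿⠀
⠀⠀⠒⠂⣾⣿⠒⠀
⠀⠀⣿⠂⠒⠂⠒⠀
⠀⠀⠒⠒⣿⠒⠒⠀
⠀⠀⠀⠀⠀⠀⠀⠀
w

⠿⠿⠿⠿⠿⠿⠿⠿
⠿⠿⠿⠿⠿⠿⠿⠿
⠀⠀⠒⠒⣿⠒⠂⠀
⠀⠀⠂⠂⠴⠂⠿⠀
⠀⠀⠂⠒⣾⣿⠿⠀
⠀⠀⠒⠂⠒⣿⠒⠀
⠀⠀⣿⠂⠒⠂⠒⠀
⠀⠀⠒⠒⣿⠒⠒⠀

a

⠿⠿⠿⠿⠿⠿⠿⠿
⠿⠿⠿⠿⠿⠿⠿⠿
⠀⠀⣿⠒⠒⣿⠒⠂
⠀⠀⠒⠂⠂⠴⠂⠿
⠀⠀⠒⠂⣾⠂⣿⠿
⠀⠀⣿⠒⠂⠒⣿⠒
⠀⠀⠴⣿⠂⠒⠂⠒
⠀⠀⠀⠒⠒⣿⠒⠒

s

⠿⠿⠿⠿⠿⠿⠿⠿
⠀⠀⣿⠒⠒⣿⠒⠂
⠀⠀⠒⠂⠂⠴⠂⠿
⠀⠀⠒⠂⠒⠂⣿⠿
⠀⠀⣿⠒⣾⠒⣿⠒
⠀⠀⠴⣿⠂⠒⠂⠒
⠀⠀⠿⠒⠒⣿⠒⠒
⠀⠀⠀⠀⠀⠀⠀⠀

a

⠿⠿⠿⠿⠿⠿⠿⠿
⠀⠀⠀⣿⠒⠒⣿⠒
⠀⠀⠴⠒⠂⠂⠴⠂
⠀⠀⠒⠒⠂⠒⠂⣿
⠀⠀⠿⣿⣾⠂⠒⣿
⠀⠀⠒⠴⣿⠂⠒⠂
⠀⠀⠒⠿⠒⠒⣿⠒
⠀⠀⠀⠀⠀⠀⠀⠀

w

⠿⠿⠿⠿⠿⠿⠿⠿
⠿⠿⠿⠿⠿⠿⠿⠿
⠀⠀⣿⣿⠒⠒⣿⠒
⠀⠀⠴⠒⠂⠂⠴⠂
⠀⠀⠒⠒⣾⠒⠂⣿
⠀⠀⠿⣿⠒⠂⠒⣿
⠀⠀⠒⠴⣿⠂⠒⠂
⠀⠀⠒⠿⠒⠒⣿⠒

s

⠿⠿⠿⠿⠿⠿⠿⠿
⠀⠀⣿⣿⠒⠒⣿⠒
⠀⠀⠴⠒⠂⠂⠴⠂
⠀⠀⠒⠒⠂⠒⠂⣿
⠀⠀⠿⣿⣾⠂⠒⣿
⠀⠀⠒⠴⣿⠂⠒⠂
⠀⠀⠒⠿⠒⠒⣿⠒
⠀⠀⠀⠀⠀⠀⠀⠀

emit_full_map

⣿⣿⠒⠒⣿⠒⠂
⠴⠒⠂⠂⠴⠂⠿
⠒⠒⠂⠒⠂⣿⠿
⠿⣿⣾⠂⠒⣿⠒
⠒⠴⣿⠂⠒⠂⠒
⠒⠿⠒⠒⣿⠒⠒

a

⠿⠿⠿⠿⠿⠿⠿⠿
⠀⠀⠀⣿⣿⠒⠒⣿
⠀⠀⠒⠴⠒⠂⠂⠴
⠀⠀⠿⠒⠒⠂⠒⠂
⠀⠀⠒⠿⣾⠒⠂⠒
⠀⠀⠒⠒⠴⣿⠂⠒
⠀⠀⣿⠒⠿⠒⠒⣿
⠀⠀⠀⠀⠀⠀⠀⠀

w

⠿⠿⠿⠿⠿⠿⠿⠿
⠿⠿⠿⠿⠿⠿⠿⠿
⠀⠀⠒⣿⣿⠒⠒⣿
⠀⠀⠒⠴⠒⠂⠂⠴
⠀⠀⠿⠒⣾⠂⠒⠂
⠀⠀⠒⠿⣿⠒⠂⠒
⠀⠀⠒⠒⠴⣿⠂⠒
⠀⠀⣿⠒⠿⠒⠒⣿

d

⠿⠿⠿⠿⠿⠿⠿⠿
⠿⠿⠿⠿⠿⠿⠿⠿
⠀⠒⣿⣿⠒⠒⣿⠒
⠀⠒⠴⠒⠂⠂⠴⠂
⠀⠿⠒⠒⣾⠒⠂⣿
⠀⠒⠿⣿⠒⠂⠒⣿
⠀⠒⠒⠴⣿⠂⠒⠂
⠀⣿⠒⠿⠒⠒⣿⠒

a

⠿⠿⠿⠿⠿⠿⠿⠿
⠿⠿⠿⠿⠿⠿⠿⠿
⠀⠀⠒⣿⣿⠒⠒⣿
⠀⠀⠒⠴⠒⠂⠂⠴
⠀⠀⠿⠒⣾⠂⠒⠂
⠀⠀⠒⠿⣿⠒⠂⠒
⠀⠀⠒⠒⠴⣿⠂⠒
⠀⠀⣿⠒⠿⠒⠒⣿

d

⠿⠿⠿⠿⠿⠿⠿⠿
⠿⠿⠿⠿⠿⠿⠿⠿
⠀⠒⣿⣿⠒⠒⣿⠒
⠀⠒⠴⠒⠂⠂⠴⠂
⠀⠿⠒⠒⣾⠒⠂⣿
⠀⠒⠿⣿⠒⠂⠒⣿
⠀⠒⠒⠴⣿⠂⠒⠂
⠀⣿⠒⠿⠒⠒⣿⠒

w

⠿⠿⠿⠿⠿⠿⠿⠿
⠿⠿⠿⠿⠿⠿⠿⠿
⠿⠿⠿⠿⠿⠿⠿⠿
⠀⠒⣿⣿⠒⠒⣿⠒
⠀⠒⠴⠒⣾⠂⠴⠂
⠀⠿⠒⠒⠂⠒⠂⣿
⠀⠒⠿⣿⠒⠂⠒⣿
⠀⠒⠒⠴⣿⠂⠒⠂

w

⠿⠿⠿⠿⠿⠿⠿⠿
⠿⠿⠿⠿⠿⠿⠿⠿
⠿⠿⠿⠿⠿⠿⠿⠿
⠿⠿⠿⠿⠿⠿⠿⠿
⠀⠒⣿⣿⣾⠒⣿⠒
⠀⠒⠴⠒⠂⠂⠴⠂
⠀⠿⠒⠒⠂⠒⠂⣿
⠀⠒⠿⣿⠒⠂⠒⣿

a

⠿⠿⠿⠿⠿⠿⠿⠿
⠿⠿⠿⠿⠿⠿⠿⠿
⠿⠿⠿⠿⠿⠿⠿⠿
⠿⠿⠿⠿⠿⠿⠿⠿
⠀⠀⠒⣿⣾⠒⠒⣿
⠀⠀⠒⠴⠒⠂⠂⠴
⠀⠀⠿⠒⠒⠂⠒⠂
⠀⠀⠒⠿⣿⠒⠂⠒

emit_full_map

⠒⣿⣾⠒⠒⣿⠒⠂
⠒⠴⠒⠂⠂⠴⠂⠿
⠿⠒⠒⠂⠒⠂⣿⠿
⠒⠿⣿⠒⠂⠒⣿⠒
⠒⠒⠴⣿⠂⠒⠂⠒
⣿⠒⠿⠒⠒⣿⠒⠒

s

⠿⠿⠿⠿⠿⠿⠿⠿
⠿⠿⠿⠿⠿⠿⠿⠿
⠿⠿⠿⠿⠿⠿⠿⠿
⠀⠀⠒⣿⣿⠒⠒⣿
⠀⠀⠒⠴⣾⠂⠂⠴
⠀⠀⠿⠒⠒⠂⠒⠂
⠀⠀⠒⠿⣿⠒⠂⠒
⠀⠀⠒⠒⠴⣿⠂⠒

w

⠿⠿⠿⠿⠿⠿⠿⠿
⠿⠿⠿⠿⠿⠿⠿⠿
⠿⠿⠿⠿⠿⠿⠿⠿
⠿⠿⠿⠿⠿⠿⠿⠿
⠀⠀⠒⣿⣾⠒⠒⣿
⠀⠀⠒⠴⠒⠂⠂⠴
⠀⠀⠿⠒⠒⠂⠒⠂
⠀⠀⠒⠿⣿⠒⠂⠒

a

⠿⠿⠿⠿⠿⠿⠿⠿
⠿⠿⠿⠿⠿⠿⠿⠿
⠿⠿⠿⠿⠿⠿⠿⠿
⠿⠿⠿⠿⠿⠿⠿⠿
⠀⠀⠂⠒⣾⣿⠒⠒
⠀⠀⠒⠒⠴⠒⠂⠂
⠀⠀⠴⠿⠒⠒⠂⠒
⠀⠀⠀⠒⠿⣿⠒⠂

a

⠿⠿⠿⠿⠿⠿⠿⠿
⠿⠿⠿⠿⠿⠿⠿⠿
⠿⠿⠿⠿⠿⠿⠿⠿
⠿⠿⠿⠿⠿⠿⠿⠿
⠀⠀⠒⠂⣾⣿⣿⠒
⠀⠀⠴⠒⠒⠴⠒⠂
⠀⠀⣿⠴⠿⠒⠒⠂
⠀⠀⠀⠀⠒⠿⣿⠒

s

⠿⠿⠿⠿⠿⠿⠿⠿
⠿⠿⠿⠿⠿⠿⠿⠿
⠿⠿⠿⠿⠿⠿⠿⠿
⠀⠀⠒⠂⠒⣿⣿⠒
⠀⠀⠴⠒⣾⠴⠒⠂
⠀⠀⣿⠴⠿⠒⠒⠂
⠀⠀⠒⠒⠒⠿⣿⠒
⠀⠀⠀⠀⠒⠒⠴⣿

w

⠿⠿⠿⠿⠿⠿⠿⠿
⠿⠿⠿⠿⠿⠿⠿⠿
⠿⠿⠿⠿⠿⠿⠿⠿
⠿⠿⠿⠿⠿⠿⠿⠿
⠀⠀⠒⠂⣾⣿⣿⠒
⠀⠀⠴⠒⠒⠴⠒⠂
⠀⠀⣿⠴⠿⠒⠒⠂
⠀⠀⠒⠒⠒⠿⣿⠒

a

⠿⠿⠿⠿⠿⠿⠿⠿
⠿⠿⠿⠿⠿⠿⠿⠿
⠿⠿⠿⠿⠿⠿⠿⠿
⠿⠿⠿⠿⠿⠿⠿⠿
⠀⠀⠒⠒⣾⠒⣿⣿
⠀⠀⠒⠴⠒⠒⠴⠒
⠀⠀⠒⣿⠴⠿⠒⠒
⠀⠀⠀⠒⠒⠒⠿⣿

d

⠿⠿⠿⠿⠿⠿⠿⠿
⠿⠿⠿⠿⠿⠿⠿⠿
⠿⠿⠿⠿⠿⠿⠿⠿
⠿⠿⠿⠿⠿⠿⠿⠿
⠀⠒⠒⠂⣾⣿⣿⠒
⠀⠒⠴⠒⠒⠴⠒⠂
⠀⠒⣿⠴⠿⠒⠒⠂
⠀⠀⠒⠒⠒⠿⣿⠒

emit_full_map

⠒⠒⠂⣾⣿⣿⠒⠒⣿⠒⠂
⠒⠴⠒⠒⠴⠒⠂⠂⠴⠂⠿
⠒⣿⠴⠿⠒⠒⠂⠒⠂⣿⠿
⠀⠒⠒⠒⠿⣿⠒⠂⠒⣿⠒
⠀⠀⠀⠒⠒⠴⣿⠂⠒⠂⠒
⠀⠀⠀⣿⠒⠿⠒⠒⣿⠒⠒

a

⠿⠿⠿⠿⠿⠿⠿⠿
⠿⠿⠿⠿⠿⠿⠿⠿
⠿⠿⠿⠿⠿⠿⠿⠿
⠿⠿⠿⠿⠿⠿⠿⠿
⠀⠀⠒⠒⣾⠒⣿⣿
⠀⠀⠒⠴⠒⠒⠴⠒
⠀⠀⠒⣿⠴⠿⠒⠒
⠀⠀⠀⠒⠒⠒⠿⣿

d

⠿⠿⠿⠿⠿⠿⠿⠿
⠿⠿⠿⠿⠿⠿⠿⠿
⠿⠿⠿⠿⠿⠿⠿⠿
⠿⠿⠿⠿⠿⠿⠿⠿
⠀⠒⠒⠂⣾⣿⣿⠒
⠀⠒⠴⠒⠒⠴⠒⠂
⠀⠒⣿⠴⠿⠒⠒⠂
⠀⠀⠒⠒⠒⠿⣿⠒


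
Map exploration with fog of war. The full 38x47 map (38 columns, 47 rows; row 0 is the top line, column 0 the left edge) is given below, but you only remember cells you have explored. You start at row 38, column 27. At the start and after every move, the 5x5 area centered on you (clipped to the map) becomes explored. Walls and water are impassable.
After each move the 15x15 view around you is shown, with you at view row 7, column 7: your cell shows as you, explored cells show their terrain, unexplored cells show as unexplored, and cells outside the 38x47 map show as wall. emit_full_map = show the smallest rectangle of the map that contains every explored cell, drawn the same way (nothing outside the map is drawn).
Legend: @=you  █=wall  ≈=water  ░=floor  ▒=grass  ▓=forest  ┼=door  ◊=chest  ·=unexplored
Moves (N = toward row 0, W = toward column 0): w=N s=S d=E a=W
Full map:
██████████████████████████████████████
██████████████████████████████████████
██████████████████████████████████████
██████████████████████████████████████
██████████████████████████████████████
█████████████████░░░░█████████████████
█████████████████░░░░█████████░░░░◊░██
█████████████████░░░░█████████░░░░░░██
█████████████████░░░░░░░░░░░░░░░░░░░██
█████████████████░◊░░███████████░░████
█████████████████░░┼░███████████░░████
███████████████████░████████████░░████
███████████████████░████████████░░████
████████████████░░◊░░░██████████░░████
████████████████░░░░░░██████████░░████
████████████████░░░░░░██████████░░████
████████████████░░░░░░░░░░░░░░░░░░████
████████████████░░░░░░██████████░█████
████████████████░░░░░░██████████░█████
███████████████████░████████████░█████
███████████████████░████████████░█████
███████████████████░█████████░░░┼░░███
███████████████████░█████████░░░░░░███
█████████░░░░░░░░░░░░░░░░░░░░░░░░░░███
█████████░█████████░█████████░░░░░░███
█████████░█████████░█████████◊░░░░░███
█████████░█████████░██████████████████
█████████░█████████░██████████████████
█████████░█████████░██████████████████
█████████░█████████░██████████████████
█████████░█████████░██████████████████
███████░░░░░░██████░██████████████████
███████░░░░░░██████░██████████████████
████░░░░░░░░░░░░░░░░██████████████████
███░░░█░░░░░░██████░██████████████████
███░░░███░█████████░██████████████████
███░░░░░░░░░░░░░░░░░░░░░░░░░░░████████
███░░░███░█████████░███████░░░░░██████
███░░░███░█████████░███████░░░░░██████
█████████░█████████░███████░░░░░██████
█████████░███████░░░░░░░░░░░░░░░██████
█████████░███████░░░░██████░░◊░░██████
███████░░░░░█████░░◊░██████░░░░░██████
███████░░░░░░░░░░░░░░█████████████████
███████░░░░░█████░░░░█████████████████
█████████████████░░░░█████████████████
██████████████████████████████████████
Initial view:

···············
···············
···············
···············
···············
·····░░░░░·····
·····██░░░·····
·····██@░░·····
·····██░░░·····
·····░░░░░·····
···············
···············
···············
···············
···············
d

···············
···············
···············
···············
···············
····░░░░░█·····
····██░░░░·····
····██░@░░·····
····██░░░░·····
····░░░░░░·····
···············
···············
···············
···············
···············

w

···············
···············
···············
···············
···············
·····█████·····
····░░░░░█·····
····██░@░░·····
····██░░░░·····
····██░░░░·····
····░░░░░░·····
···············
···············
···············
···············

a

···············
···············
···············
···············
···············
·····██████····
·····░░░░░█····
·····██@░░░····
·····██░░░░····
·····██░░░░····
·····░░░░░░····
···············
···············
···············
···············

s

···············
···············
···············
···············
·····██████····
·····░░░░░█····
·····██░░░░····
·····██@░░░····
·····██░░░░····
·····░░░░░░····
···············
···············
···············
···············
···············

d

···············
···············
···············
···············
····██████·····
····░░░░░█·····
····██░░░░·····
····██░@░░·····
····██░░░░·····
····░░░░░░·····
···············
···············
···············
···············
···············

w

···············
···············
···············
···············
···············
····██████·····
····░░░░░█·····
····██░@░░·····
····██░░░░·····
····██░░░░·····
····░░░░░░·····
···············
···············
···············
···············

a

···············
···············
···············
···············
···············
·····██████····
·····░░░░░█····
·····██@░░░····
·····██░░░░····
·····██░░░░····
·····░░░░░░····
···············
···············
···············
···············

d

···············
···············
···············
···············
···············
····██████·····
····░░░░░█·····
····██░@░░·····
····██░░░░·····
····██░░░░·····
····░░░░░░·····
···············
···············
···············
···············

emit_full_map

██████
░░░░░█
██░@░░
██░░░░
██░░░░
░░░░░░

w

···············
···············
···············
···············
···············
·····█████·····
····██████·····
····░░░@░█·····
····██░░░░·····
····██░░░░·····
····██░░░░·····
····░░░░░░·····
···············
···············
···············

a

···············
···············
···············
···············
···············
·····██████····
·····██████····
·····░░@░░█····
·····██░░░░····
·····██░░░░····
·····██░░░░····
·····░░░░░░····
···············
···············
···············

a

···············
···············
···············
···············
···············
·····███████···
·····███████···
·····░░@░░░█···
·····███░░░░···
·····███░░░░···
······██░░░░···
······░░░░░░···
···············
···············
···············

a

···············
···············
···············
···············
···············
·····████████··
·····████████··
·····░░@░░░░█··
·····████░░░░··
·····████░░░░··
·······██░░░░··
·······░░░░░░··
···············
···············
···············

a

···············
···············
···············
···············
···············
·····█████████·
·····█████████·
·····░░@░░░░░█·
·····█████░░░░·
·····█████░░░░·
········██░░░░·
········░░░░░░·
···············
···············
···············

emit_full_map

█████████
█████████
░░@░░░░░█
█████░░░░
█████░░░░
···██░░░░
···░░░░░░
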